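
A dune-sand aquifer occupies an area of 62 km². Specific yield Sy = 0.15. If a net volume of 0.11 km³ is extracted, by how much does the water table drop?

Δh ≈ 11.8 m

A = 62 km² = 6.2 × 10^7 m²
ΔV = 0.11 km³ = 1.1 × 10^8 m³
Δh = ΔV / (Sy × A) = 1.1 × 10^8 m³ / (0.15 × 6.2 × 10^7 m²) = 11.83 m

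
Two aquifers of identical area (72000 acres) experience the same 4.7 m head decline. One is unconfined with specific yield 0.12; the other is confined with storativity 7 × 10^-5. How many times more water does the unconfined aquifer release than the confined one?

ΔV_u / ΔV_c ≈ 1710

A = 72000 acres = 2.914 × 10^8 m²
Unconfined: ΔV_u = Sy × A × Δh = 0.12 × 2.914 × 10^8 × 4.7 = 1.643 × 10^8 m³
Confined: ΔV_c = S × A × Δh = 7 × 10^-5 × 2.914 × 10^8 × 4.7 = 95860 m³
Ratio = ΔV_u / ΔV_c = Sy / S = 0.12 / 7 × 10^-5 = 1714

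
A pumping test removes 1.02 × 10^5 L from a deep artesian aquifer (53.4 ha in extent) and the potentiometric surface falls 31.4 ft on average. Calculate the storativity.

S ≈ 2 × 10^-5

A = 53.4 ha = 5.34 × 10^5 m²
Δh = 31.4 ft = 9.571 m
ΔV = 1.02 × 10^5 L = 102 m³
S = ΔV / (A × Δh) = 102 m³ / (5.34 × 10^5 m² × 9.571 m) = 1.996 × 10^-5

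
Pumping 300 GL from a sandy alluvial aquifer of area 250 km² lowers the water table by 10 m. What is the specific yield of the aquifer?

Sy ≈ 0.12

A = 250 km² = 2.5 × 10^8 m²
ΔV = 300 GL = 3 × 10^8 m³
Sy = ΔV / (A × Δh) = 3 × 10^8 m³ / (2.5 × 10^8 m² × 10 m) = 0.12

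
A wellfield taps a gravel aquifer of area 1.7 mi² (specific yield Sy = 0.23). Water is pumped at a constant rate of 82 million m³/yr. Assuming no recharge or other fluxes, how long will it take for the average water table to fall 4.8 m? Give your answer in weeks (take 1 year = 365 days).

A = 1.7 mi² = 4.403 × 10^6 m²
ΔV = Sy × A × Δh = 0.23 × 4.403 × 10^6 × 4.8 = 4.861 × 10^6 m³
Q = 82 million m³/yr = 2.247 × 10^5 m³/d
t = ΔV / Q = 4.861 × 10^6 m³ / 2.247 × 10^5 m³/d = 21.64 d
t = 21.64 d ≈ 3.091 weeks

t ≈ 3.09 weeks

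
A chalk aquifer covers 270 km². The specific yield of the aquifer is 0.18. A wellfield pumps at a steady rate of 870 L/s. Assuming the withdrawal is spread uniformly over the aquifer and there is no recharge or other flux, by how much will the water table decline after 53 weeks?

Δh ≈ 0.574 m

A = 270 km² = 2.7 × 10^8 m²
Q = 870 L/s = 75170 m³/d
t = 53 weeks = 371 d
ΔV = Q × t = 75170 m³/d × 371 d = 2.789 × 10^7 m³
Δh = ΔV / (Sy × A) = 2.789 × 10^7 / (0.18 × 2.7 × 10^8) = 0.5738 m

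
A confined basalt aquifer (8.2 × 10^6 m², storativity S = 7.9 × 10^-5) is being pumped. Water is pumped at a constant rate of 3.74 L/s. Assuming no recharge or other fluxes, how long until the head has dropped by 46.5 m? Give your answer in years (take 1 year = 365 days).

t ≈ 0.255 years

ΔV = S × A × Δh = 7.9 × 10^-5 × 8.2 × 10^6 × 46.5 = 30120 m³
Q = 3.74 L/s = 323.1 m³/d
t = ΔV / Q = 30120 m³ / 323.1 m³/d = 93.22 d
t = 93.22 d ≈ 0.2554 years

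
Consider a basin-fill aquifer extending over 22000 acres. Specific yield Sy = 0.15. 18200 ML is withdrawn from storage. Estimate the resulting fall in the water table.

Δh ≈ 1.36 m

A = 22000 acres = 8.903 × 10^7 m²
ΔV = 18200 ML = 1.82 × 10^7 m³
Δh = ΔV / (Sy × A) = 1.82 × 10^7 m³ / (0.15 × 8.903 × 10^7 m²) = 1.363 m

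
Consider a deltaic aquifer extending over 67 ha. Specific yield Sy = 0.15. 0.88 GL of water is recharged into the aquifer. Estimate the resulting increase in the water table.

Δh ≈ 8.76 m

A = 67 ha = 6.7 × 10^5 m²
ΔV = 0.88 GL = 8.8 × 10^5 m³
Δh = ΔV / (Sy × A) = 8.8 × 10^5 m³ / (0.15 × 6.7 × 10^5 m²) = 8.756 m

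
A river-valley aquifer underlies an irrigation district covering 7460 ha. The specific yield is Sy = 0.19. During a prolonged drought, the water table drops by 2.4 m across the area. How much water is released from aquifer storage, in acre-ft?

A = 7460 ha = 7.46 × 10^7 m²
ΔV = Sy × A × Δh = 0.19 × 7.46 × 10^7 m² × 2.4 m = 3.402 × 10^7 m³
ΔV = 3.402 × 10^7 m³ = 27580 acre-ft

ΔV ≈ 27600 acre-ft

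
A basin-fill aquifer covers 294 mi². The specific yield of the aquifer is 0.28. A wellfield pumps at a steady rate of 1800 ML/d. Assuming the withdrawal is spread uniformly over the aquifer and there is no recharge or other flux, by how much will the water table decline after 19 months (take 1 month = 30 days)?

A = 294 mi² = 7.615 × 10^8 m²
Q = 1800 ML/d = 1.8 × 10^6 m³/d
t = 19 months = 570 d
ΔV = Q × t = 1.8 × 10^6 m³/d × 570 d = 1.026 × 10^9 m³
Δh = ΔV / (Sy × A) = 1.026 × 10^9 / (0.28 × 7.615 × 10^8) = 4.812 m

Δh ≈ 4.81 m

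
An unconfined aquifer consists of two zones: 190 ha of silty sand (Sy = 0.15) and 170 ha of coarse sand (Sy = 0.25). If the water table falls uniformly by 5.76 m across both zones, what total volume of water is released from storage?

A₁ = 190 ha = 1.9 × 10^6 m²; A₂ = 170 ha = 1.7 × 10^6 m²
ΔV₁ = 0.15 × 1.9 × 10^6 × 5.76 = 1.642 × 10^6 m³
ΔV₂ = 0.25 × 1.7 × 10^6 × 5.76 = 2.448 × 10^6 m³
ΔV = ΔV₁ + ΔV₂ = 4.09 × 10^6 m³

ΔV ≈ 4.09 × 10^6 m³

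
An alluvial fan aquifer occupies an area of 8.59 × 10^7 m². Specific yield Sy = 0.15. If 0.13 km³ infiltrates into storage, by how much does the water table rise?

Δh ≈ 10.1 m

ΔV = 0.13 km³ = 1.3 × 10^8 m³
Δh = ΔV / (Sy × A) = 1.3 × 10^8 m³ / (0.15 × 8.59 × 10^7 m²) = 10.09 m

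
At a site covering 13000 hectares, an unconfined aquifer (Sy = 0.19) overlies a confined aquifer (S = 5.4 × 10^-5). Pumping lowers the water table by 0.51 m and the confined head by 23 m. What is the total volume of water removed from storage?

ΔV ≈ 1.28 × 10^7 m³

A = 13000 hectares = 1.3 × 10^8 m²
Unconfined: ΔV_u = Sy × A × Δh_u = 0.19 × 1.3 × 10^8 × 0.51 = 1.26 × 10^7 m³
Confined: ΔV_c = S × A × Δh_c = 5.4 × 10^-5 × 1.3 × 10^8 × 23 = 1.615 × 10^5 m³
Total ΔV = 1.26 × 10^7 + 1.615 × 10^5 = 1.276 × 10^7 m³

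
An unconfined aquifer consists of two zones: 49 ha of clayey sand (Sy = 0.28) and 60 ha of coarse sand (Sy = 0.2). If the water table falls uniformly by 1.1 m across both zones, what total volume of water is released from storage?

A₁ = 49 ha = 4.9 × 10^5 m²; A₂ = 60 ha = 6 × 10^5 m²
ΔV₁ = 0.28 × 4.9 × 10^5 × 1.1 = 1.509 × 10^5 m³
ΔV₂ = 0.2 × 6 × 10^5 × 1.1 = 1.32 × 10^5 m³
ΔV = ΔV₁ + ΔV₂ = 2.829 × 10^5 m³

ΔV ≈ 2.83 × 10^5 m³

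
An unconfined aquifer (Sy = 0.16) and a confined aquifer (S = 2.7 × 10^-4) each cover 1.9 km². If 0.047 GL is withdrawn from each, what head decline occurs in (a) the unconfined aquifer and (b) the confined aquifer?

Δh_u ≈ 0.155 m; Δh_c ≈ 91.6 m

A = 1.9 km² = 1.9 × 10^6 m²
ΔV = 0.047 GL = 47000 m³
Unconfined: Δh_u = ΔV/(Sy·A) = 47000/(0.16 × 1.9 × 10^6) = 0.1546 m
Confined: Δh_c = ΔV/(S·A) = 47000/(2.7 × 10^-4 × 1.9 × 10^6) = 91.62 m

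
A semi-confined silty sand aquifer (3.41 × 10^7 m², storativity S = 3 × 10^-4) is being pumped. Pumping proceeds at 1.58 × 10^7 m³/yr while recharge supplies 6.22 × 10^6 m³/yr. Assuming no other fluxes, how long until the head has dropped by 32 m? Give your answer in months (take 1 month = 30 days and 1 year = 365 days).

t ≈ 0.416 months

ΔV = S × A × Δh = 3 × 10^-4 × 3.41 × 10^7 × 32 = 3.274 × 10^5 m³
Net withdrawal = 1.58 × 10^7 − 6.22 × 10^6 = 9.58 × 10^6 m³/yr = 26250 m³/d
t = ΔV / Q = 3.274 × 10^5 m³ / 26250 m³/d = 12.47 d
t = 12.47 d ≈ 0.4157 months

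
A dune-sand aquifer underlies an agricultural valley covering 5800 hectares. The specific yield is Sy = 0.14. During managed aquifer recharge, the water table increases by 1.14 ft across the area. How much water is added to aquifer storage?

ΔV ≈ 2.82 × 10^6 m³

A = 5800 hectares = 5.8 × 10^7 m²
Δh = 1.14 ft = 0.3475 m
ΔV = Sy × A × Δh = 0.14 × 5.8 × 10^7 m² × 0.3475 m = 2.821 × 10^6 m³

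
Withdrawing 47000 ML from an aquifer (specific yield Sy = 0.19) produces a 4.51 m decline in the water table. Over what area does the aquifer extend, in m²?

A ≈ 5.48 × 10^7 m²

ΔV = 47000 ML = 4.7 × 10^7 m³
A = ΔV / (Sy × Δh) = 4.7 × 10^7 / (0.19 × 4.51) = 5.485 × 10^7 m²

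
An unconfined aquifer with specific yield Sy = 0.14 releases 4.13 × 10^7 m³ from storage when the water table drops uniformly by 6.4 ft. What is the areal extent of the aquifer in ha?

Δh = 6.4 ft = 1.951 m
A = ΔV / (Sy × Δh) = 4.13 × 10^7 / (0.14 × 1.951) = 1.512 × 10^8 m²
A = 1.512 × 10^8 m² = 15120 ha

A ≈ 15100 ha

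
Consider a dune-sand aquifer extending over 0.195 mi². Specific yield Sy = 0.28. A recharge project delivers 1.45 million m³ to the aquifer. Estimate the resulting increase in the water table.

Δh ≈ 10.3 m

A = 0.195 mi² = 5.05 × 10^5 m²
ΔV = 1.45 million m³ = 1.45 × 10^6 m³
Δh = ΔV / (Sy × A) = 1.45 × 10^6 m³ / (0.28 × 5.05 × 10^5 m²) = 10.25 m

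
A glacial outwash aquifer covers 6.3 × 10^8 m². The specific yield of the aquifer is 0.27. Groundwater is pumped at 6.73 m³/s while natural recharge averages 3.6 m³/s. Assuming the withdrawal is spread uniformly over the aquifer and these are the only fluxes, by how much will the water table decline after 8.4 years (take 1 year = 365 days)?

Δh ≈ 4.87 m

Net abstraction = 6.73 − 3.6 = 3.13 m³/s
Q_net = 3.13 m³/s = 2.704 × 10^5 m³/d
t = 8.4 years = 3066 d
ΔV = Q × t = 2.704 × 10^5 m³/d × 3066 d = 8.291 × 10^8 m³
Δh = ΔV / (Sy × A) = 8.291 × 10^8 / (0.27 × 6.3 × 10^8) = 4.874 m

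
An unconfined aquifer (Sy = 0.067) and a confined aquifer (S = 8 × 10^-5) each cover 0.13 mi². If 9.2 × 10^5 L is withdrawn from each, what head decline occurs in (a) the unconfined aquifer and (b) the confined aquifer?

A = 0.13 mi² = 3.367 × 10^5 m²
ΔV = 9.2 × 10^5 L = 920 m³
Unconfined: Δh_u = ΔV/(Sy·A) = 920/(0.067 × 3.367 × 10^5) = 0.04078 m
Confined: Δh_c = ΔV/(S·A) = 920/(8 × 10^-5 × 3.367 × 10^5) = 34.16 m

Δh_u ≈ 0.0408 m; Δh_c ≈ 34.2 m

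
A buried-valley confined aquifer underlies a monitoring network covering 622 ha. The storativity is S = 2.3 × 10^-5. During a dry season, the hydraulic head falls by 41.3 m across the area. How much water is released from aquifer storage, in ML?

ΔV ≈ 5.91 ML

A = 622 ha = 6.22 × 10^6 m²
ΔV = S × A × Δh = 2.3 × 10^-5 × 6.22 × 10^6 m² × 41.3 m = 5908 m³
ΔV = 5908 m³ = 5.908 ML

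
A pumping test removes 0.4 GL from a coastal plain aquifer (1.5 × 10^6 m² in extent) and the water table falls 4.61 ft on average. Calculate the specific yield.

Sy ≈ 0.19

Δh = 4.61 ft = 1.405 m
ΔV = 0.4 GL = 4 × 10^5 m³
Sy = ΔV / (A × Δh) = 4 × 10^5 m³ / (1.5 × 10^6 m² × 1.405 m) = 0.1898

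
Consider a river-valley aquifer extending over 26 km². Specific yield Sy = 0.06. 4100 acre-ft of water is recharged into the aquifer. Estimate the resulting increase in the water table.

Δh ≈ 3.24 m

A = 26 km² = 2.6 × 10^7 m²
ΔV = 4100 acre-ft = 5.057 × 10^6 m³
Δh = ΔV / (Sy × A) = 5.057 × 10^6 m³ / (0.06 × 2.6 × 10^7 m²) = 3.242 m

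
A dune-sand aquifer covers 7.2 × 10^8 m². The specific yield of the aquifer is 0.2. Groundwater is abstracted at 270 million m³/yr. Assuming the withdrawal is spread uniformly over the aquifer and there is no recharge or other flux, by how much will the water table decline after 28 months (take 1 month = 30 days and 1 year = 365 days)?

Q = 270 million m³/yr = 7.397 × 10^5 m³/d
t = 28 months = 840 d
ΔV = Q × t = 7.397 × 10^5 m³/d × 840 d = 6.214 × 10^8 m³
Δh = ΔV / (Sy × A) = 6.214 × 10^8 / (0.2 × 7.2 × 10^8) = 4.315 m

Δh ≈ 4.32 m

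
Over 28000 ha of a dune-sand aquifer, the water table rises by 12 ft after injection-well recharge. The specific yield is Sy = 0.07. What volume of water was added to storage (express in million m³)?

A = 28000 ha = 2.8 × 10^8 m²
Δh = 12 ft = 3.658 m
ΔV = Sy × A × Δh = 0.07 × 2.8 × 10^8 m² × 3.658 m = 7.169 × 10^7 m³
ΔV = 7.169 × 10^7 m³ = 71.69 million m³

ΔV ≈ 71.7 million m³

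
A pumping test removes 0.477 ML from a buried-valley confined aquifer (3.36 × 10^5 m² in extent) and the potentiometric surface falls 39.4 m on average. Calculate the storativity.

S ≈ 3.6 × 10^-5

ΔV = 0.477 ML = 477 m³
S = ΔV / (A × Δh) = 477 m³ / (3.36 × 10^5 m² × 39.4 m) = 3.603 × 10^-5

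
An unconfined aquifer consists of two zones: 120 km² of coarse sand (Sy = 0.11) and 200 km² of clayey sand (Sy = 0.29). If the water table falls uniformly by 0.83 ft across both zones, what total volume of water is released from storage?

A₁ = 120 km² = 1.2 × 10^8 m²; A₂ = 200 km² = 2 × 10^8 m²
Δh = 0.83 ft = 0.253 m
ΔV₁ = 0.11 × 1.2 × 10^8 × 0.253 = 3.339 × 10^6 m³
ΔV₂ = 0.29 × 2 × 10^8 × 0.253 = 1.467 × 10^7 m³
ΔV = ΔV₁ + ΔV₂ = 1.801 × 10^7 m³

ΔV ≈ 1.8 × 10^7 m³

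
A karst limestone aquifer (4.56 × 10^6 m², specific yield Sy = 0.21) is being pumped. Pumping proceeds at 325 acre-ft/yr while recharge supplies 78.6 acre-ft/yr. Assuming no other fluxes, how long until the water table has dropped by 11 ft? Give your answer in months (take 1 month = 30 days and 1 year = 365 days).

Δh = 11 ft = 3.353 m
ΔV = Sy × A × Δh = 0.21 × 4.56 × 10^6 × 3.353 = 3.211 × 10^6 m³
Net withdrawal = 325 − 78.6 = 246.4 acre-ft/yr = 832.7 m³/d
t = ΔV / Q = 3.211 × 10^6 m³ / 832.7 m³/d = 3856 d
t = 3856 d ≈ 128.5 months

t ≈ 129 months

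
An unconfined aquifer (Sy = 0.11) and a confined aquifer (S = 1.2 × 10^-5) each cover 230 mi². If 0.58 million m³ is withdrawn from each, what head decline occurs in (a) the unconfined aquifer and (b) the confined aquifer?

A = 230 mi² = 5.957 × 10^8 m²
ΔV = 0.58 million m³ = 5.8 × 10^5 m³
Unconfined: Δh_u = ΔV/(Sy·A) = 5.8 × 10^5/(0.11 × 5.957 × 10^8) = 0.008851 m
Confined: Δh_c = ΔV/(S·A) = 5.8 × 10^5/(1.2 × 10^-5 × 5.957 × 10^8) = 81.14 m

Δh_u ≈ 0.00885 m; Δh_c ≈ 81.1 m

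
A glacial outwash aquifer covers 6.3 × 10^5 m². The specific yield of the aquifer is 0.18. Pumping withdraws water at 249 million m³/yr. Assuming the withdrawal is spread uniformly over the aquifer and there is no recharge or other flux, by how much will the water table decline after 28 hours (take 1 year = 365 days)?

Q = 249 million m³/yr = 6.822 × 10^5 m³/d
t = 28 hours = 1.167 d
ΔV = Q × t = 6.822 × 10^5 m³/d × 1.167 d = 7.959 × 10^5 m³
Δh = ΔV / (Sy × A) = 7.959 × 10^5 / (0.18 × 6.3 × 10^5) = 7.018 m

Δh ≈ 7.02 m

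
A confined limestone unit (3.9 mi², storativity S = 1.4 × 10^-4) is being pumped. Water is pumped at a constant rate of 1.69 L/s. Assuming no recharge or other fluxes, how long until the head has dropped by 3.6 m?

A = 3.9 mi² = 1.01 × 10^7 m²
ΔV = S × A × Δh = 1.4 × 10^-4 × 1.01 × 10^7 × 3.6 = 5091 m³
Q = 1.69 L/s = 146 m³/d
t = ΔV / Q = 5091 m³ / 146 m³/d = 34.87 d

t ≈ 34.9 days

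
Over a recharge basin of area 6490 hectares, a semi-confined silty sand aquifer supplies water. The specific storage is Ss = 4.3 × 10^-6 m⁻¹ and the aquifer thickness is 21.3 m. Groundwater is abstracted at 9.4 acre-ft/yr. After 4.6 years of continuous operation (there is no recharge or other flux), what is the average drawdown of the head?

S = Ss × b = 4.3 × 10^-6 m⁻¹ × 21.3 m = 9.159 × 10^-5
A = 6490 hectares = 6.49 × 10^7 m²
Q = 9.4 acre-ft/yr = 31.77 m³/d
t = 4.6 years = 1679 d
ΔV = Q × t = 31.77 m³/d × 1679 d = 53340 m³
Δh = ΔV / (S × A) = 53340 / (9.159 × 10^-5 × 6.49 × 10^7) = 8.973 m

Δh ≈ 8.97 m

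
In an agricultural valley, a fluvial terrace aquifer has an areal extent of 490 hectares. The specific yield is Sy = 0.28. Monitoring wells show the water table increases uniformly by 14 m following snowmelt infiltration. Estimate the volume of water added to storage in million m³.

ΔV ≈ 19.2 million m³

A = 490 hectares = 4.9 × 10^6 m²
ΔV = Sy × A × Δh = 0.28 × 4.9 × 10^6 m² × 14 m = 1.921 × 10^7 m³
ΔV = 1.921 × 10^7 m³ = 19.21 million m³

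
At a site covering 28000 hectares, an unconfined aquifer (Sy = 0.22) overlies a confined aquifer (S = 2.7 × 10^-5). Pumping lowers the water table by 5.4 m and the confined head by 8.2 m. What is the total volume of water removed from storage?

A = 28000 hectares = 2.8 × 10^8 m²
Unconfined: ΔV_u = Sy × A × Δh_u = 0.22 × 2.8 × 10^8 × 5.4 = 3.326 × 10^8 m³
Confined: ΔV_c = S × A × Δh_c = 2.7 × 10^-5 × 2.8 × 10^8 × 8.2 = 61990 m³
Total ΔV = 3.326 × 10^8 + 61990 = 3.327 × 10^8 m³

ΔV ≈ 3.33 × 10^8 m³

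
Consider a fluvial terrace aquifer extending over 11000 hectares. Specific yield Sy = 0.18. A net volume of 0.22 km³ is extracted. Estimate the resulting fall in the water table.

A = 11000 hectares = 1.1 × 10^8 m²
ΔV = 0.22 km³ = 2.2 × 10^8 m³
Δh = ΔV / (Sy × A) = 2.2 × 10^8 m³ / (0.18 × 1.1 × 10^8 m²) = 11.11 m

Δh ≈ 11.1 m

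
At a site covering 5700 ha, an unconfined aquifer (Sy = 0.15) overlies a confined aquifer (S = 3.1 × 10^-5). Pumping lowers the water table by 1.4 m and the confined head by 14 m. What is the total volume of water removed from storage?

ΔV ≈ 1.2 × 10^7 m³

A = 5700 ha = 5.7 × 10^7 m²
Unconfined: ΔV_u = Sy × A × Δh_u = 0.15 × 5.7 × 10^7 × 1.4 = 1.197 × 10^7 m³
Confined: ΔV_c = S × A × Δh_c = 3.1 × 10^-5 × 5.7 × 10^7 × 14 = 24740 m³
Total ΔV = 1.197 × 10^7 + 24740 = 1.199 × 10^7 m³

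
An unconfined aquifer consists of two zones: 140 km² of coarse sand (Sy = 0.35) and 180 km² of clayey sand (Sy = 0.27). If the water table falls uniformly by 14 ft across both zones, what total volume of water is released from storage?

ΔV ≈ 4.16 × 10^8 m³

A₁ = 140 km² = 1.4 × 10^8 m²; A₂ = 180 km² = 1.8 × 10^8 m²
Δh = 14 ft = 4.267 m
ΔV₁ = 0.35 × 1.4 × 10^8 × 4.267 = 2.091 × 10^8 m³
ΔV₂ = 0.27 × 1.8 × 10^8 × 4.267 = 2.074 × 10^8 m³
ΔV = ΔV₁ + ΔV₂ = 4.165 × 10^8 m³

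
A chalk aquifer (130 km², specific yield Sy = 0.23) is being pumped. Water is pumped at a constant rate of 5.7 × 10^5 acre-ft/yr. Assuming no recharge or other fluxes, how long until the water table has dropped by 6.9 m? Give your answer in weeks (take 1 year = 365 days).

A = 130 km² = 1.3 × 10^8 m²
ΔV = Sy × A × Δh = 0.23 × 1.3 × 10^8 × 6.9 = 2.063 × 10^8 m³
Q = 5.7 × 10^5 acre-ft/yr = 1.926 × 10^6 m³/d
t = ΔV / Q = 2.063 × 10^8 m³ / 1.926 × 10^6 m³/d = 107.1 d
t = 107.1 d ≈ 15.3 weeks

t ≈ 15.3 weeks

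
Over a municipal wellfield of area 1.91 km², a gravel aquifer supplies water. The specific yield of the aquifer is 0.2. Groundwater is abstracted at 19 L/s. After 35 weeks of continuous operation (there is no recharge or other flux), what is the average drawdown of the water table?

Δh ≈ 1.05 m

A = 1.91 km² = 1.91 × 10^6 m²
Q = 19 L/s = 1642 m³/d
t = 35 weeks = 245 d
ΔV = Q × t = 1642 m³/d × 245 d = 4.022 × 10^5 m³
Δh = ΔV / (Sy × A) = 4.022 × 10^5 / (0.2 × 1.91 × 10^6) = 1.053 m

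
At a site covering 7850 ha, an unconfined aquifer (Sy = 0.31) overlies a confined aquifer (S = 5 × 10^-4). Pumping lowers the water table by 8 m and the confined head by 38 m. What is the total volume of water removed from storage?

A = 7850 ha = 7.85 × 10^7 m²
Unconfined: ΔV_u = Sy × A × Δh_u = 0.31 × 7.85 × 10^7 × 8 = 1.947 × 10^8 m³
Confined: ΔV_c = S × A × Δh_c = 5 × 10^-4 × 7.85 × 10^7 × 38 = 1.492 × 10^6 m³
Total ΔV = 1.947 × 10^8 + 1.492 × 10^6 = 1.962 × 10^8 m³

ΔV ≈ 1.96 × 10^8 m³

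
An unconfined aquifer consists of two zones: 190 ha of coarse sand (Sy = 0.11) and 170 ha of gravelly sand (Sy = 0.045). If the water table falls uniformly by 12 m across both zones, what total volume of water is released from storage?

A₁ = 190 ha = 1.9 × 10^6 m²; A₂ = 170 ha = 1.7 × 10^6 m²
ΔV₁ = 0.11 × 1.9 × 10^6 × 12 = 2.508 × 10^6 m³
ΔV₂ = 0.045 × 1.7 × 10^6 × 12 = 9.18 × 10^5 m³
ΔV = ΔV₁ + ΔV₂ = 3.426 × 10^6 m³

ΔV ≈ 3.43 × 10^6 m³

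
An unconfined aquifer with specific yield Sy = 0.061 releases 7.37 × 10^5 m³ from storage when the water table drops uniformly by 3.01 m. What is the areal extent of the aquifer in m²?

A ≈ 4.01 × 10^6 m²

A = ΔV / (Sy × Δh) = 7.37 × 10^5 / (0.061 × 3.01) = 4.014 × 10^6 m²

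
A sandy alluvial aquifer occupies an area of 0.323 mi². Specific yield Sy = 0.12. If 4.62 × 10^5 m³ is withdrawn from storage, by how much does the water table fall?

Δh ≈ 4.6 m

A = 0.323 mi² = 8.366 × 10^5 m²
Δh = ΔV / (Sy × A) = 4.62 × 10^5 m³ / (0.12 × 8.366 × 10^5 m²) = 4.602 m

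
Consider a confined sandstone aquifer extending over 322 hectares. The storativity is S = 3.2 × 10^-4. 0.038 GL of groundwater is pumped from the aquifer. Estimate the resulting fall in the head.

A = 322 hectares = 3.22 × 10^6 m²
ΔV = 0.038 GL = 38000 m³
Δh = ΔV / (S × A) = 38000 m³ / (3.2 × 10^-4 × 3.22 × 10^6 m²) = 36.88 m

Δh ≈ 36.9 m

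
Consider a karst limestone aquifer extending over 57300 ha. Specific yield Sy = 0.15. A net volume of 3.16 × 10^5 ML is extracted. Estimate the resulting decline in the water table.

Δh ≈ 3.68 m

A = 57300 ha = 5.73 × 10^8 m²
ΔV = 3.16 × 10^5 ML = 3.16 × 10^8 m³
Δh = ΔV / (Sy × A) = 3.16 × 10^8 m³ / (0.15 × 5.73 × 10^8 m²) = 3.677 m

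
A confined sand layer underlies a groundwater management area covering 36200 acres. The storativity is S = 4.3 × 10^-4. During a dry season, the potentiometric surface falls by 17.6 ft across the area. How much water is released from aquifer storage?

A = 36200 acres = 1.465 × 10^8 m²
Δh = 17.6 ft = 5.364 m
ΔV = S × A × Δh = 4.3 × 10^-4 × 1.465 × 10^8 m² × 5.364 m = 3.379 × 10^5 m³

ΔV ≈ 3.38 × 10^5 m³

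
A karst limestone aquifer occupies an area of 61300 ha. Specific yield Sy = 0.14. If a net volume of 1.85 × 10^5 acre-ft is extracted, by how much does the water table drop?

A = 61300 ha = 6.13 × 10^8 m²
ΔV = 1.85 × 10^5 acre-ft = 2.282 × 10^8 m³
Δh = ΔV / (Sy × A) = 2.282 × 10^8 m³ / (0.14 × 6.13 × 10^8 m²) = 2.659 m

Δh ≈ 2.66 m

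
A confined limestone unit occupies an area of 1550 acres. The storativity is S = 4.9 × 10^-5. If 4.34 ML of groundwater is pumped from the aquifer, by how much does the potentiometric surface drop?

Δh ≈ 14.1 m

A = 1550 acres = 6.273 × 10^6 m²
ΔV = 4.34 ML = 4340 m³
Δh = ΔV / (S × A) = 4340 m³ / (4.9 × 10^-5 × 6.273 × 10^6 m²) = 14.12 m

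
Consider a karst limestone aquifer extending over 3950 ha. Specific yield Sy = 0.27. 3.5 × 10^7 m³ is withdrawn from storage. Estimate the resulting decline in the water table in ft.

Δh ≈ 10.8 ft

A = 3950 ha = 3.95 × 10^7 m²
Δh = ΔV / (Sy × A) = 3.5 × 10^7 m³ / (0.27 × 3.95 × 10^7 m²) = 3.282 m
Δh = 3.282 m = 10.77 ft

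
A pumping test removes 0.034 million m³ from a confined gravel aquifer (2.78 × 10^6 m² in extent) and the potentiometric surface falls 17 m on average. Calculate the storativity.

S ≈ 7.2 × 10^-4

ΔV = 0.034 million m³ = 34000 m³
S = ΔV / (A × Δh) = 34000 m³ / (2.78 × 10^6 m² × 17 m) = 7.194 × 10^-4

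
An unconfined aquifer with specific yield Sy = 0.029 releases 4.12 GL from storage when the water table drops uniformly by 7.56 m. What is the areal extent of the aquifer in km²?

ΔV = 4.12 GL = 4.12 × 10^6 m³
A = ΔV / (Sy × Δh) = 4.12 × 10^6 / (0.029 × 7.56) = 1.879 × 10^7 m²
A = 1.879 × 10^7 m² = 18.79 km²

A ≈ 18.8 km²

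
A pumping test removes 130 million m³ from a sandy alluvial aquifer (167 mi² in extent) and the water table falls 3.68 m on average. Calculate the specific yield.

A = 167 mi² = 4.325 × 10^8 m²
ΔV = 130 million m³ = 1.3 × 10^8 m³
Sy = ΔV / (A × Δh) = 1.3 × 10^8 m³ / (4.325 × 10^8 m² × 3.68 m) = 0.08167

Sy ≈ 0.082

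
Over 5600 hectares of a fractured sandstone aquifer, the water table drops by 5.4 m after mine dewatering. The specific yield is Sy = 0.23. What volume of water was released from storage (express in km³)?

A = 5600 hectares = 5.6 × 10^7 m²
ΔV = Sy × A × Δh = 0.23 × 5.6 × 10^7 m² × 5.4 m = 6.955 × 10^7 m³
ΔV = 6.955 × 10^7 m³ = 0.06955 km³

ΔV ≈ 0.0696 km³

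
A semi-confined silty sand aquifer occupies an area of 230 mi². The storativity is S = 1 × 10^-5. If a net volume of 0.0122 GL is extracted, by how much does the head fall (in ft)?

Δh ≈ 6.72 ft

A = 230 mi² = 5.957 × 10^8 m²
ΔV = 0.0122 GL = 12200 m³
Δh = ΔV / (S × A) = 12200 m³ / (1 × 10^-5 × 5.957 × 10^8 m²) = 2.048 m
Δh = 2.048 m = 6.719 ft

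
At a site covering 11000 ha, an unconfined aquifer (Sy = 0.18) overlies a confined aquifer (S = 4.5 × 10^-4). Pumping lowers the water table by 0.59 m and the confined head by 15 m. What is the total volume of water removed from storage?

ΔV ≈ 1.24 × 10^7 m³

A = 11000 ha = 1.1 × 10^8 m²
Unconfined: ΔV_u = Sy × A × Δh_u = 0.18 × 1.1 × 10^8 × 0.59 = 1.168 × 10^7 m³
Confined: ΔV_c = S × A × Δh_c = 4.5 × 10^-4 × 1.1 × 10^8 × 15 = 7.425 × 10^5 m³
Total ΔV = 1.168 × 10^7 + 7.425 × 10^5 = 1.242 × 10^7 m³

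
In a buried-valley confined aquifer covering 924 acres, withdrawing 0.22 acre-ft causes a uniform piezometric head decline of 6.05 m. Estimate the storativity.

A = 924 acres = 3.739 × 10^6 m²
ΔV = 0.22 acre-ft = 271.4 m³
S = ΔV / (A × Δh) = 271.4 m³ / (3.739 × 10^6 m² × 6.05 m) = 1.2 × 10^-5

S ≈ 1.2 × 10^-5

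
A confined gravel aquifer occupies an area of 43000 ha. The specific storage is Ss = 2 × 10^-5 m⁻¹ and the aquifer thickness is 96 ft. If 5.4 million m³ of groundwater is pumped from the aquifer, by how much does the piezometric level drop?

Δh ≈ 21.5 m

b = 96 ft = 29.26 m
S = Ss × b = 2 × 10^-5 m⁻¹ × 29.26 m = 5.852 × 10^-4
A = 43000 ha = 4.3 × 10^8 m²
ΔV = 5.4 million m³ = 5.4 × 10^6 m³
Δh = ΔV / (S × A) = 5.4 × 10^6 m³ / (5.852 × 10^-4 × 4.3 × 10^8 m²) = 21.46 m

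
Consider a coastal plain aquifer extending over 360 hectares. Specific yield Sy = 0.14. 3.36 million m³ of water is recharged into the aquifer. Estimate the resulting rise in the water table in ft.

A = 360 hectares = 3.6 × 10^6 m²
ΔV = 3.36 million m³ = 3.36 × 10^6 m³
Δh = ΔV / (Sy × A) = 3.36 × 10^6 m³ / (0.14 × 3.6 × 10^6 m²) = 6.667 m
Δh = 6.667 m = 21.87 ft

Δh ≈ 21.9 ft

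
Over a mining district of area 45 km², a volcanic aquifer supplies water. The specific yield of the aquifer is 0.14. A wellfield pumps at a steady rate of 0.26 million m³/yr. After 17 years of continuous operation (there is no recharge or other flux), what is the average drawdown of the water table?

Δh ≈ 0.702 m

A = 45 km² = 4.5 × 10^7 m²
Q = 0.26 million m³/yr = 712.3 m³/d
t = 17 years = 6205 d
ΔV = Q × t = 712.3 m³/d × 6205 d = 4.42 × 10^6 m³
Δh = ΔV / (Sy × A) = 4.42 × 10^6 / (0.14 × 4.5 × 10^7) = 0.7016 m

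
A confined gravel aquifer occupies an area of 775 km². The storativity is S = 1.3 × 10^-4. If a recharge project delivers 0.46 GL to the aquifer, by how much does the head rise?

Δh ≈ 4.57 m

A = 775 km² = 7.75 × 10^8 m²
ΔV = 0.46 GL = 4.6 × 10^5 m³
Δh = ΔV / (S × A) = 4.6 × 10^5 m³ / (1.3 × 10^-4 × 7.75 × 10^8 m²) = 4.566 m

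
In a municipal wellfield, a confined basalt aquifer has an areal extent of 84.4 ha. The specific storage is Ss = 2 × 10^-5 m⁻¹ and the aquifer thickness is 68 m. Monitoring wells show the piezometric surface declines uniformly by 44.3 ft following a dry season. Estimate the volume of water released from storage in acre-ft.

ΔV ≈ 12.6 acre-ft

S = Ss × b = 2 × 10^-5 m⁻¹ × 68 m = 1.36 × 10^-3
A = 84.4 ha = 8.44 × 10^5 m²
Δh = 44.3 ft = 13.5 m
ΔV = S × A × Δh = 0.00136 × 8.44 × 10^5 m² × 13.5 m = 15500 m³
ΔV = 15500 m³ = 12.57 acre-ft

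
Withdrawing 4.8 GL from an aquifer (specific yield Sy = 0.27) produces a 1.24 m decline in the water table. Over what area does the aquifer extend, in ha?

A ≈ 1430 ha

ΔV = 4.8 GL = 4.8 × 10^6 m³
A = ΔV / (Sy × Δh) = 4.8 × 10^6 / (0.27 × 1.24) = 1.434 × 10^7 m²
A = 1.434 × 10^7 m² = 1434 ha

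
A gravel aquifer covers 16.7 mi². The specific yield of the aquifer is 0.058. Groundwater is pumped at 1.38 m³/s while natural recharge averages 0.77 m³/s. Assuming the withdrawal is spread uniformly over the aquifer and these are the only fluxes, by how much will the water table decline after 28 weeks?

Δh ≈ 4.12 m

A = 16.7 mi² = 4.325 × 10^7 m²
Net abstraction = 1.38 − 0.77 = 0.61 m³/s
Q_net = 0.61 m³/s = 52700 m³/d
t = 28 weeks = 196 d
ΔV = Q × t = 52700 m³/d × 196 d = 1.033 × 10^7 m³
Δh = ΔV / (Sy × A) = 1.033 × 10^7 / (0.058 × 4.325 × 10^7) = 4.118 m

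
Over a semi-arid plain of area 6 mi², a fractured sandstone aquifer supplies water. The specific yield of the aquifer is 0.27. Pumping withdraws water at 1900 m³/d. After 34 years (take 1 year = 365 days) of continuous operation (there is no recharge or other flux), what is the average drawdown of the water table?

A = 6 mi² = 1.554 × 10^7 m²
t = 34 years = 12410 d
ΔV = Q × t = 1900 m³/d × 12410 d = 2.358 × 10^7 m³
Δh = ΔV / (Sy × A) = 2.358 × 10^7 / (0.27 × 1.554 × 10^7) = 5.62 m

Δh ≈ 5.62 m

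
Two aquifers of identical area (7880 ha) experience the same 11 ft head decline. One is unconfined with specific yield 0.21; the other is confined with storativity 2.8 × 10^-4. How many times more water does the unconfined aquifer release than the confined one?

A = 7880 ha = 7.88 × 10^7 m²
Δh = 11 ft = 3.353 m
Unconfined: ΔV_u = Sy × A × Δh = 0.21 × 7.88 × 10^7 × 3.353 = 5.548 × 10^7 m³
Confined: ΔV_c = S × A × Δh = 2.8 × 10^-4 × 7.88 × 10^7 × 3.353 = 73980 m³
Ratio = ΔV_u / ΔV_c = Sy / S = 0.21 / 2.8 × 10^-4 = 750

ΔV_u / ΔV_c ≈ 750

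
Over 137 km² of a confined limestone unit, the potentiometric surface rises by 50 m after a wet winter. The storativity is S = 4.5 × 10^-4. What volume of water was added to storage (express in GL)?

ΔV ≈ 3.08 GL

A = 137 km² = 1.37 × 10^8 m²
ΔV = S × A × Δh = 4.5 × 10^-4 × 1.37 × 10^8 m² × 50 m = 3.083 × 10^6 m³
ΔV = 3.083 × 10^6 m³ = 3.083 GL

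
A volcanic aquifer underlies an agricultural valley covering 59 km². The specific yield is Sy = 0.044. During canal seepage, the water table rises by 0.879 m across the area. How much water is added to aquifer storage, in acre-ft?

A = 59 km² = 5.9 × 10^7 m²
ΔV = Sy × A × Δh = 0.044 × 5.9 × 10^7 m² × 0.879 m = 2.282 × 10^6 m³
ΔV = 2.282 × 10^6 m³ = 1850 acre-ft

ΔV ≈ 1850 acre-ft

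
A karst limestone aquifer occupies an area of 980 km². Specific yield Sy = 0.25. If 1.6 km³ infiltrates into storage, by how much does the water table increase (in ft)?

Δh ≈ 21.4 ft

A = 980 km² = 9.8 × 10^8 m²
ΔV = 1.6 km³ = 1.6 × 10^9 m³
Δh = ΔV / (Sy × A) = 1.6 × 10^9 m³ / (0.25 × 9.8 × 10^8 m²) = 6.531 m
Δh = 6.531 m = 21.43 ft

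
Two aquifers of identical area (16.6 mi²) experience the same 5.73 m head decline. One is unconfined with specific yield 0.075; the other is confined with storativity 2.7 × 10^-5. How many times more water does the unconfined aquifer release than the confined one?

A = 16.6 mi² = 4.299 × 10^7 m²
Unconfined: ΔV_u = Sy × A × Δh = 0.075 × 4.299 × 10^7 × 5.73 = 1.848 × 10^7 m³
Confined: ΔV_c = S × A × Δh = 2.7 × 10^-5 × 4.299 × 10^7 × 5.73 = 6652 m³
Ratio = ΔV_u / ΔV_c = Sy / S = 0.075 / 2.7 × 10^-5 = 2778

ΔV_u / ΔV_c ≈ 2780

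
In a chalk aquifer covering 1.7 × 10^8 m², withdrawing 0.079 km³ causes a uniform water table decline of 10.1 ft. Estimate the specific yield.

Δh = 10.1 ft = 3.078 m
ΔV = 0.079 km³ = 7.9 × 10^7 m³
Sy = ΔV / (A × Δh) = 7.9 × 10^7 m³ / (1.7 × 10^8 m² × 3.078 m) = 0.151

Sy ≈ 0.15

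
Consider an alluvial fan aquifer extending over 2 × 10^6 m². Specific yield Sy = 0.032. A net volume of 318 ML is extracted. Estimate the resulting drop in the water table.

ΔV = 318 ML = 3.18 × 10^5 m³
Δh = ΔV / (Sy × A) = 3.18 × 10^5 m³ / (0.032 × 2 × 10^6 m²) = 4.969 m

Δh ≈ 4.97 m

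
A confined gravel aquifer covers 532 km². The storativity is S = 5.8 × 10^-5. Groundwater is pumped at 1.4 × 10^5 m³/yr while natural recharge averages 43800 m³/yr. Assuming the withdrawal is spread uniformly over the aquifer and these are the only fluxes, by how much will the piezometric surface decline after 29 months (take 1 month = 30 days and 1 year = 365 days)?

Δh ≈ 7.43 m

A = 532 km² = 5.32 × 10^8 m²
Net abstraction = 1.4 × 10^5 − 43800 = 96200 m³/yr
Q_net = 96200 m³/yr = 263.6 m³/d
t = 29 months = 870 d
ΔV = Q × t = 263.6 m³/d × 870 d = 2.293 × 10^5 m³
Δh = ΔV / (S × A) = 2.293 × 10^5 / (5.8 × 10^-5 × 5.32 × 10^8) = 7.431 m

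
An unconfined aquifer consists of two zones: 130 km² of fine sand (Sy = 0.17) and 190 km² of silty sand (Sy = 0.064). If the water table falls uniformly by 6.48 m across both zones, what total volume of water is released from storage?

ΔV ≈ 2.22 × 10^8 m³

A₁ = 130 km² = 1.3 × 10^8 m²; A₂ = 190 km² = 1.9 × 10^8 m²
ΔV₁ = 0.17 × 1.3 × 10^8 × 6.48 = 1.432 × 10^8 m³
ΔV₂ = 0.064 × 1.9 × 10^8 × 6.48 = 7.88 × 10^7 m³
ΔV = ΔV₁ + ΔV₂ = 2.22 × 10^8 m³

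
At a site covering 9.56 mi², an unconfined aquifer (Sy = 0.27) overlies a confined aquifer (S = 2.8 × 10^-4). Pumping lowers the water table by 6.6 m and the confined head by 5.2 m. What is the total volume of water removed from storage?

A = 9.56 mi² = 2.476 × 10^7 m²
Unconfined: ΔV_u = Sy × A × Δh_u = 0.27 × 2.476 × 10^7 × 6.6 = 4.412 × 10^7 m³
Confined: ΔV_c = S × A × Δh_c = 2.8 × 10^-4 × 2.476 × 10^7 × 5.2 = 36050 m³
Total ΔV = 4.412 × 10^7 + 36050 = 4.416 × 10^7 m³

ΔV ≈ 4.42 × 10^7 m³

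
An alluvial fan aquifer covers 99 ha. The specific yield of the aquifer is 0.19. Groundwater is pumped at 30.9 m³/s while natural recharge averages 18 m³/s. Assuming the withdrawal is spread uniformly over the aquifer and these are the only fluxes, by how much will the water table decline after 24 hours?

A = 99 ha = 9.9 × 10^5 m²
Net abstraction = 30.9 − 18 = 12.9 m³/s
Q_net = 12.9 m³/s = 1.115 × 10^6 m³/d
t = 24 hours = 1 d
ΔV = Q × t = 1.115 × 10^6 m³/d × 1 d = 1.115 × 10^6 m³
Δh = ΔV / (Sy × A) = 1.115 × 10^6 / (0.19 × 9.9 × 10^5) = 5.925 m

Δh ≈ 5.93 m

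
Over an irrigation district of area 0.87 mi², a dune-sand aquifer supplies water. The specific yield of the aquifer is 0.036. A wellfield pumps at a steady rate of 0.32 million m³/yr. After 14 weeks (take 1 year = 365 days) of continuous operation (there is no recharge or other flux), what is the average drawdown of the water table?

Δh ≈ 1.06 m

A = 0.87 mi² = 2.253 × 10^6 m²
Q = 0.32 million m³/yr = 876.7 m³/d
t = 14 weeks = 98 d
ΔV = Q × t = 876.7 m³/d × 98 d = 85920 m³
Δh = ΔV / (Sy × A) = 85920 / (0.036 × 2.253 × 10^6) = 1.059 m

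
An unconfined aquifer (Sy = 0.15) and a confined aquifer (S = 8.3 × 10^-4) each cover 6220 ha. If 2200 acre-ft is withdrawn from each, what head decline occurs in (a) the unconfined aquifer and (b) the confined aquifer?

Δh_u ≈ 0.291 m; Δh_c ≈ 52.6 m

A = 6220 ha = 6.22 × 10^7 m²
ΔV = 2200 acre-ft = 2.714 × 10^6 m³
Unconfined: Δh_u = ΔV/(Sy·A) = 2.714 × 10^6/(0.15 × 6.22 × 10^7) = 0.2909 m
Confined: Δh_c = ΔV/(S·A) = 2.714 × 10^6/(8.3 × 10^-4 × 6.22 × 10^7) = 52.56 m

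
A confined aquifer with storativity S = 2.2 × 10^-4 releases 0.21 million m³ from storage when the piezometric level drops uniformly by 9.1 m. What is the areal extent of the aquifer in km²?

A ≈ 105 km²

ΔV = 0.21 million m³ = 2.1 × 10^5 m³
A = ΔV / (S × Δh) = 2.1 × 10^5 / (2.2 × 10^-4 × 9.1) = 1.049 × 10^8 m²
A = 1.049 × 10^8 m² = 104.9 km²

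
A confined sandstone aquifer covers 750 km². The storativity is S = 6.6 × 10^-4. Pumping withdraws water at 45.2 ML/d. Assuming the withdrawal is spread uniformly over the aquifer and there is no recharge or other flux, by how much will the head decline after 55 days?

A = 750 km² = 7.5 × 10^8 m²
Q = 45.2 ML/d = 45200 m³/d
ΔV = Q × t = 45200 m³/d × 55 d = 2.486 × 10^6 m³
Δh = ΔV / (S × A) = 2.486 × 10^6 / (6.6 × 10^-4 × 7.5 × 10^8) = 5.022 m

Δh ≈ 5.02 m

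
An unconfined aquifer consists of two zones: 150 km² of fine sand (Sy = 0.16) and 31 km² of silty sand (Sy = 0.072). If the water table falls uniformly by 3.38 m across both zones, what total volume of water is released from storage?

A₁ = 150 km² = 1.5 × 10^8 m²; A₂ = 31 km² = 3.1 × 10^7 m²
ΔV₁ = 0.16 × 1.5 × 10^8 × 3.38 = 8.112 × 10^7 m³
ΔV₂ = 0.072 × 3.1 × 10^7 × 3.38 = 7.544 × 10^6 m³
ΔV = ΔV₁ + ΔV₂ = 8.866 × 10^7 m³

ΔV ≈ 8.87 × 10^7 m³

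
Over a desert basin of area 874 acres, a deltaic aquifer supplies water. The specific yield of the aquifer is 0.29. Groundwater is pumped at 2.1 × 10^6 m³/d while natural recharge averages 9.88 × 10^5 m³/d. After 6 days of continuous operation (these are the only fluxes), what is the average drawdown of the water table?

Δh ≈ 6.5 m

A = 874 acres = 3.537 × 10^6 m²
Net abstraction = 2.1 × 10^6 − 9.88 × 10^5 = 1.112 × 10^6 m³/d
ΔV = Q × t = 1.112 × 10^6 m³/d × 6 d = 6.672 × 10^6 m³
Δh = ΔV / (Sy × A) = 6.672 × 10^6 / (0.29 × 3.537 × 10^6) = 6.505 m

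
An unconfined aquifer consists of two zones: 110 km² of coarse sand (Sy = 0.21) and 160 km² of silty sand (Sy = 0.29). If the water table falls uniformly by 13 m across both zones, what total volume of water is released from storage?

ΔV ≈ 9.04 × 10^8 m³

A₁ = 110 km² = 1.1 × 10^8 m²; A₂ = 160 km² = 1.6 × 10^8 m²
ΔV₁ = 0.21 × 1.1 × 10^8 × 13 = 3.003 × 10^8 m³
ΔV₂ = 0.29 × 1.6 × 10^8 × 13 = 6.032 × 10^8 m³
ΔV = ΔV₁ + ΔV₂ = 9.035 × 10^8 m³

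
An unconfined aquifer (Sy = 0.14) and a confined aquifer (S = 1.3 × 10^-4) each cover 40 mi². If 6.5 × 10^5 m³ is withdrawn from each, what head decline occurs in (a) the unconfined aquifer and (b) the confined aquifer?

Δh_u ≈ 0.0448 m; Δh_c ≈ 48.3 m

A = 40 mi² = 1.036 × 10^8 m²
Unconfined: Δh_u = ΔV/(Sy·A) = 6.5 × 10^5/(0.14 × 1.036 × 10^8) = 0.04482 m
Confined: Δh_c = ΔV/(S·A) = 6.5 × 10^5/(1.3 × 10^-4 × 1.036 × 10^8) = 48.26 m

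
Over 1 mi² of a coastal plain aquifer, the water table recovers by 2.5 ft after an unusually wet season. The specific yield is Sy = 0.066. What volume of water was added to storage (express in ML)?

ΔV ≈ 130 ML

A = 1 mi² = 2.59 × 10^6 m²
Δh = 2.5 ft = 0.762 m
ΔV = Sy × A × Δh = 0.066 × 2.59 × 10^6 m² × 0.762 m = 1.303 × 10^5 m³
ΔV = 1.303 × 10^5 m³ = 130.3 ML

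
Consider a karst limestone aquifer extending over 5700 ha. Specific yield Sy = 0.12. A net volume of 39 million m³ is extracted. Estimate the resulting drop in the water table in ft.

Δh ≈ 18.7 ft

A = 5700 ha = 5.7 × 10^7 m²
ΔV = 39 million m³ = 3.9 × 10^7 m³
Δh = ΔV / (Sy × A) = 3.9 × 10^7 m³ / (0.12 × 5.7 × 10^7 m²) = 5.702 m
Δh = 5.702 m = 18.71 ft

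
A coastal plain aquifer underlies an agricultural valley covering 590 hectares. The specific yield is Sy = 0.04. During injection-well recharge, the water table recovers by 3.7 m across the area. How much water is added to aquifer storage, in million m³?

ΔV ≈ 0.873 million m³

A = 590 hectares = 5.9 × 10^6 m²
ΔV = Sy × A × Δh = 0.04 × 5.9 × 10^6 m² × 3.7 m = 8.732 × 10^5 m³
ΔV = 8.732 × 10^5 m³ = 0.8732 million m³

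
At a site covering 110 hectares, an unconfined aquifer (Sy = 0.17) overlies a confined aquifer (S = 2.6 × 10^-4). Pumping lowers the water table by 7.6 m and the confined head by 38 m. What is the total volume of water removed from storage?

ΔV ≈ 1.43 × 10^6 m³

A = 110 hectares = 1.1 × 10^6 m²
Unconfined: ΔV_u = Sy × A × Δh_u = 0.17 × 1.1 × 10^6 × 7.6 = 1.421 × 10^6 m³
Confined: ΔV_c = S × A × Δh_c = 2.6 × 10^-4 × 1.1 × 10^6 × 38 = 10870 m³
Total ΔV = 1.421 × 10^6 + 10870 = 1.432 × 10^6 m³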